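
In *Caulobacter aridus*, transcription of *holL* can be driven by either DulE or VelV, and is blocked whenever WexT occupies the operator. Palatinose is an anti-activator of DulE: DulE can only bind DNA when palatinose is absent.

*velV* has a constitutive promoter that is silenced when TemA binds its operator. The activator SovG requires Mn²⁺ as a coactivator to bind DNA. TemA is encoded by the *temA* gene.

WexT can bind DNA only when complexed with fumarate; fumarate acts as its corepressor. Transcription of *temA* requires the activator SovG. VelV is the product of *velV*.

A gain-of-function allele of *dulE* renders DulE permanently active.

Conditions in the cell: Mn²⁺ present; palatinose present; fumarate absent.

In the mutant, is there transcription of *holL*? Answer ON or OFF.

DulE is constitutively active in this strain.
Mn²⁺ is present, so SovG is active.
No repressor is bound and SovG is active, so *temA* is transcribed.
So TemA is produced and active.
With repressor TemA bound, *velV* is not transcribed.
So VelV is not produced.
Fumarate is absent, so WexT is inactive.
Activator DulE is present, so *holL* is transcribed.

ON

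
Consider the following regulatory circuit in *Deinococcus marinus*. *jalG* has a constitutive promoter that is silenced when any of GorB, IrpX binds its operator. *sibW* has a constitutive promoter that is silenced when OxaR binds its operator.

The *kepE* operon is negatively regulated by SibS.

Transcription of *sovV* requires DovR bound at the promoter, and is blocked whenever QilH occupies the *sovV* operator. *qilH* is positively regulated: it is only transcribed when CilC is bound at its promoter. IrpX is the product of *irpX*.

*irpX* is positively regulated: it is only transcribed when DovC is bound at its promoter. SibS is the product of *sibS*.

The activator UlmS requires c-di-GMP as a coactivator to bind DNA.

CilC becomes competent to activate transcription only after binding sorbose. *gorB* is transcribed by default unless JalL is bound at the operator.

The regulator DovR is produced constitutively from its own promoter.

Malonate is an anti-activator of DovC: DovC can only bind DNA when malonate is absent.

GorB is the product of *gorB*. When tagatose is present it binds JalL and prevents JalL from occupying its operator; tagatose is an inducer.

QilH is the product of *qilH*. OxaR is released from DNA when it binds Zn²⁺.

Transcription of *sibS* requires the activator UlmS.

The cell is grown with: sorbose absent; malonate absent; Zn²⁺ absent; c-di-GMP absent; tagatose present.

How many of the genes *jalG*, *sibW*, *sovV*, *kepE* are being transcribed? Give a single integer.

Tagatose is present, so JalL is inactive.
With no repressor bound, *gorB* is transcribed.
So GorB is produced and active.
Malonate is absent, so DovC is active.
No repressor is bound and DovC is active, so *irpX* is transcribed.
So IrpX is produced and active.
With repressor GorB bound, *jalG* is not transcribed.
→ *jalG* is OFF.
Zn²⁺ is absent, so OxaR is active.
With repressor OxaR bound, *sibW* is not transcribed.
→ *sibW* is OFF.
DovR is produced constitutively and is active.
Sorbose is absent, so CilC is inactive.
Required activator CilC is absent, so *qilH* is not transcribed.
So QilH is not produced.
No repressor is bound and DovR is active, so *sovV* is transcribed.
→ *sovV* is ON.
c-di-GMP is absent, so UlmS is inactive.
Required activator UlmS is absent, so *sibS* is not transcribed.
So SibS is not produced.
With no repressor bound, *kepE* is transcribed.
→ *kepE* is ON.
2 of the 4 genes are transcribed.

2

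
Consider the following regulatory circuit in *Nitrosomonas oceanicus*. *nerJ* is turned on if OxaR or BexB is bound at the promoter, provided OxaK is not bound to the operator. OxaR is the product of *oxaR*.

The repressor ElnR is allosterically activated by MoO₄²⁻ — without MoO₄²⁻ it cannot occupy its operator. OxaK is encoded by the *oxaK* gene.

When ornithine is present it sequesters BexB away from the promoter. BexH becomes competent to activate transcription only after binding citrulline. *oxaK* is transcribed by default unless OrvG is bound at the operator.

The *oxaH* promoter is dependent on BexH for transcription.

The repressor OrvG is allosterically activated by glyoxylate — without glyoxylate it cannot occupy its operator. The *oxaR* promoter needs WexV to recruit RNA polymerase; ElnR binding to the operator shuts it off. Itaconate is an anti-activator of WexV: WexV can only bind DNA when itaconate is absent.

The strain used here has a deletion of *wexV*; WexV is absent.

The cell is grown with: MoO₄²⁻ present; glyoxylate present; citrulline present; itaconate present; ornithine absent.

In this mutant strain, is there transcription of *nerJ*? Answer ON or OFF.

MoO₄²⁻ is present, so ElnR is active.
WexV is non-functional in this strain, so it has no effect.
With repressor ElnR bound, *oxaR* is not transcribed.
So OxaR is not produced.
Glyoxylate is present, so OrvG is active.
With repressor OrvG bound, *oxaK* is not transcribed.
So OxaK is not produced.
Ornithine is absent, so BexB is active.
Activator BexB is present, so *nerJ* is transcribed.

ON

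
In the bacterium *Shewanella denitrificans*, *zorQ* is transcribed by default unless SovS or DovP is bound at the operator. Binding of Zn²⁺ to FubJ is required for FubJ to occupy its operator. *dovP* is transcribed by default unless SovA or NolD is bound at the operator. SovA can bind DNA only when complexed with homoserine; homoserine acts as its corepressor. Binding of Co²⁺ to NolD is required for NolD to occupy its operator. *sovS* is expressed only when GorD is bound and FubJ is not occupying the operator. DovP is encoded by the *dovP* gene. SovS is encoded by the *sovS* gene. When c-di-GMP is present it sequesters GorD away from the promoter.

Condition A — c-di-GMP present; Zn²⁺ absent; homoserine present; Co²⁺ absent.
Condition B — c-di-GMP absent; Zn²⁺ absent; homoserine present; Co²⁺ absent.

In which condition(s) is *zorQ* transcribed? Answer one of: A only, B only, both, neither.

Condition A:
c-di-GMP is present, so GorD is inactive.
Zn²⁺ is absent, so FubJ is inactive.
Required activator GorD is absent, so *sovS* is not transcribed.
So SovS is not produced.
Homoserine is present, so SovA is active.
Co²⁺ is absent, so NolD is inactive.
With repressor SovA bound, *dovP* is not transcribed.
So DovP is not produced.
With no repressor bound, *zorQ* is transcribed.
→ *zorQ* is ON in A.
Condition B:
c-di-GMP is absent, so GorD is active.
Zn²⁺ is absent, so FubJ is inactive.
No repressor is bound and GorD is active, so *sovS* is transcribed.
So SovS is produced and active.
Homoserine is present, so SovA is active.
Co²⁺ is absent, so NolD is inactive.
With repressor SovA bound, *dovP* is not transcribed.
So DovP is not produced.
With repressor SovS bound, *zorQ* is not transcribed.
→ *zorQ* is OFF in B.

A only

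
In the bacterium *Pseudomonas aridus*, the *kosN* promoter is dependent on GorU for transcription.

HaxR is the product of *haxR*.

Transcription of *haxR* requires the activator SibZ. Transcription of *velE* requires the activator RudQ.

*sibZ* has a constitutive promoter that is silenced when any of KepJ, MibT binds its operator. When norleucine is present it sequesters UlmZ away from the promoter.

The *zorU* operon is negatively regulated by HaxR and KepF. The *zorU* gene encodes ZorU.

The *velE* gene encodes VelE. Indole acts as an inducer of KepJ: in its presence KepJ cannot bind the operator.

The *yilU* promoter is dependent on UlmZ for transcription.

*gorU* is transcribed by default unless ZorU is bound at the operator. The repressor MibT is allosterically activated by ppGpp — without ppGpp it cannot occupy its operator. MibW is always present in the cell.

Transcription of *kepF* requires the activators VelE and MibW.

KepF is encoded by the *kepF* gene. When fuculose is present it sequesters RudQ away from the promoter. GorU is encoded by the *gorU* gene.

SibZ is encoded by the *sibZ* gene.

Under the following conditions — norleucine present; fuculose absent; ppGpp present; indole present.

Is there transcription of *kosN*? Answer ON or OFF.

Indole is present, so KepJ is inactive.
ppGpp is present, so MibT is active.
With repressor MibT bound, *sibZ* is not transcribed.
So SibZ is not produced.
Required activator SibZ is absent, so *haxR* is not transcribed.
So HaxR is not produced.
Fuculose is absent, so RudQ is active.
No repressor is bound and RudQ is active, so *velE* is transcribed.
So VelE is produced and active.
MibW is produced constitutively and is active.
No repressor is bound and VelE and MibW are active, so *kepF* is transcribed.
So KepF is produced and active.
With repressor KepF bound, *zorU* is not transcribed.
So ZorU is not produced.
With no repressor bound, *gorU* is transcribed.
So GorU is produced and active.
No repressor is bound and GorU is active, so *kosN* is transcribed.

ON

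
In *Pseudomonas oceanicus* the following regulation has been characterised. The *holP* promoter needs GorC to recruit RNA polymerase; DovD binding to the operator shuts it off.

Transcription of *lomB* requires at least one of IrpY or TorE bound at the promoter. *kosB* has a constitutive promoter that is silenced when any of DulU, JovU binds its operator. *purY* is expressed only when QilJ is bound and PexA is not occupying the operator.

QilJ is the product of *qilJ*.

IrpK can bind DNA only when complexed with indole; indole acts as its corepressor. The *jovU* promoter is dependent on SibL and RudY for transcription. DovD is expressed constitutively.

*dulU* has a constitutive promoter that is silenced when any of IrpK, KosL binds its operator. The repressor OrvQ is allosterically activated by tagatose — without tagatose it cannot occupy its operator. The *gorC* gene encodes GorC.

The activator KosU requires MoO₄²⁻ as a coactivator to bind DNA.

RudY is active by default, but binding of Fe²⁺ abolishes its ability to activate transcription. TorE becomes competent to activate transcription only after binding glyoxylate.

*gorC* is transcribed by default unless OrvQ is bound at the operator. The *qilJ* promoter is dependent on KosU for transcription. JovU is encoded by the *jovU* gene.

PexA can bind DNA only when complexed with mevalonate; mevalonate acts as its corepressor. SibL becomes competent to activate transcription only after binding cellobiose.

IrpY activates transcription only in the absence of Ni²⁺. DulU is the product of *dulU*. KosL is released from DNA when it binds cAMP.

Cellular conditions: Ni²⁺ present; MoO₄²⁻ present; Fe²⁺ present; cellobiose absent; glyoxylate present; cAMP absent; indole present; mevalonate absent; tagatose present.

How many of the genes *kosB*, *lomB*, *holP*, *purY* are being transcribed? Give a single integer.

3

Indole is present, so IrpK is active.
cAMP is absent, so KosL is active.
With repressor IrpK bound, *dulU* is not transcribed.
So DulU is not produced.
Cellobiose is absent, so SibL is inactive.
Fe²⁺ is present, so RudY is inactive.
Required activator SibL is absent, so *jovU* is not transcribed.
So JovU is not produced.
With no repressor bound, *kosB* is transcribed.
→ *kosB* is ON.
Ni²⁺ is present, so IrpY is inactive.
Glyoxylate is present, so TorE is active.
Activator TorE is present, so *lomB* is transcribed.
→ *lomB* is ON.
DovD is produced constitutively and is active.
Tagatose is present, so OrvQ is active.
With repressor OrvQ bound, *gorC* is not transcribed.
So GorC is not produced.
With repressor DovD bound, *holP* is not transcribed.
→ *holP* is OFF.
MoO₄²⁻ is present, so KosU is active.
No repressor is bound and KosU is active, so *qilJ* is transcribed.
So QilJ is produced and active.
Mevalonate is absent, so PexA is inactive.
No repressor is bound and QilJ is active, so *purY* is transcribed.
→ *purY* is ON.
3 of the 4 genes are transcribed.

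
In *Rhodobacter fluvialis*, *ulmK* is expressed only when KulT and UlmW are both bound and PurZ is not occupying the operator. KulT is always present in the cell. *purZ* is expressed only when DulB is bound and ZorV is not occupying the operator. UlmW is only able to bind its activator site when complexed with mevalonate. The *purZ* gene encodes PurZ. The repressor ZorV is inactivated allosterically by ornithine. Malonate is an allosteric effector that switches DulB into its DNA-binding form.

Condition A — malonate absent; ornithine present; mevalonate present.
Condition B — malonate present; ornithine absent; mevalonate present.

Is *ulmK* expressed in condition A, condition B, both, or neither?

Condition A:
Malonate is absent, so DulB is inactive.
Ornithine is present, so ZorV is inactive.
Required activator DulB is absent, so *purZ* is not transcribed.
So PurZ is not produced.
KulT is produced constitutively and is active.
Mevalonate is present, so UlmW is active.
No repressor is bound and KulT and UlmW are active, so *ulmK* is transcribed.
→ *ulmK* is ON in A.
Condition B:
Malonate is present, so DulB is active.
Ornithine is absent, so ZorV is active.
With repressor ZorV bound, *purZ* is not transcribed.
So PurZ is not produced.
KulT is produced constitutively and is active.
Mevalonate is present, so UlmW is active.
No repressor is bound and KulT and UlmW are active, so *ulmK* is transcribed.
→ *ulmK* is ON in B.

both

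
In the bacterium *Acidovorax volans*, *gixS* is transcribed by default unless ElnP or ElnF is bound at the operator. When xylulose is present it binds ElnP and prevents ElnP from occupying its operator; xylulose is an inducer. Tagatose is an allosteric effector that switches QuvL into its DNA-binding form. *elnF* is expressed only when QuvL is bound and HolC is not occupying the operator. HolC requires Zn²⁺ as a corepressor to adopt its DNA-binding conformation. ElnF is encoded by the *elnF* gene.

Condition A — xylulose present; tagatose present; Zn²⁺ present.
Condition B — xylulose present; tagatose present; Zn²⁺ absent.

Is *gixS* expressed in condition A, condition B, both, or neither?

Condition A:
Xylulose is present, so ElnP is inactive.
Tagatose is present, so QuvL is active.
Zn²⁺ is present, so HolC is active.
With repressor HolC bound, *elnF* is not transcribed.
So ElnF is not produced.
With no repressor bound, *gixS* is transcribed.
→ *gixS* is ON in A.
Condition B:
Xylulose is present, so ElnP is inactive.
Tagatose is present, so QuvL is active.
Zn²⁺ is absent, so HolC is inactive.
No repressor is bound and QuvL is active, so *elnF* is transcribed.
So ElnF is produced and active.
With repressor ElnF bound, *gixS* is not transcribed.
→ *gixS* is OFF in B.

A only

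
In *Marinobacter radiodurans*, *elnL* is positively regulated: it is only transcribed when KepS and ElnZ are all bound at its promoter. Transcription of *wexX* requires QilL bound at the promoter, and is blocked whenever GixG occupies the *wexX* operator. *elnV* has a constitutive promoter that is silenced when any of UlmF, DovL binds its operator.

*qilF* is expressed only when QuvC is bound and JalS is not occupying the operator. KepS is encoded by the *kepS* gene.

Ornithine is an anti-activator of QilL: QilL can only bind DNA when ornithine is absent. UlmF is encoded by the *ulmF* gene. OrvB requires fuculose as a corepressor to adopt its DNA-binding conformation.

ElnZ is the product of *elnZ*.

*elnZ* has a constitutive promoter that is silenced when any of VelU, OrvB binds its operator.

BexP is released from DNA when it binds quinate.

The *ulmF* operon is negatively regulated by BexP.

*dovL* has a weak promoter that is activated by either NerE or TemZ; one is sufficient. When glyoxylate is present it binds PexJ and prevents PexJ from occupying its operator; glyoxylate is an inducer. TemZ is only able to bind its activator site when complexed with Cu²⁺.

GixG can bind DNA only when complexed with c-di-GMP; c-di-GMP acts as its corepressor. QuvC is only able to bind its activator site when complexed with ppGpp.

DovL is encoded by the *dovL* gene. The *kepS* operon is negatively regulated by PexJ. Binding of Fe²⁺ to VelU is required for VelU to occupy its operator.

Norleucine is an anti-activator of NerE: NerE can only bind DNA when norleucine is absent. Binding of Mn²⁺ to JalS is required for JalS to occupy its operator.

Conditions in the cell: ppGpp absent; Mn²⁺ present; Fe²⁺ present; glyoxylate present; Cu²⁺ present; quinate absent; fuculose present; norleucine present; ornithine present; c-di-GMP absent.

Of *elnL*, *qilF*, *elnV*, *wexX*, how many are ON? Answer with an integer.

0

Glyoxylate is present, so PexJ is inactive.
With no repressor bound, *kepS* is transcribed.
So KepS is produced and active.
Fe²⁺ is present, so VelU is active.
Fuculose is present, so OrvB is active.
With repressor VelU bound, *elnZ* is not transcribed.
So ElnZ is not produced.
Required activator ElnZ is absent, so *elnL* is not transcribed.
→ *elnL* is OFF.
ppGpp is absent, so QuvC is inactive.
Mn²⁺ is present, so JalS is active.
With repressor JalS bound, *qilF* is not transcribed.
→ *qilF* is OFF.
Quinate is absent, so BexP is active.
With repressor BexP bound, *ulmF* is not transcribed.
So UlmF is not produced.
Norleucine is present, so NerE is inactive.
Cu²⁺ is present, so TemZ is active.
Activator TemZ is present, so *dovL* is transcribed.
So DovL is produced and active.
With repressor DovL bound, *elnV* is not transcribed.
→ *elnV* is OFF.
Ornithine is present, so QilL is inactive.
c-di-GMP is absent, so GixG is inactive.
Required activator QilL is absent, so *wexX* is not transcribed.
→ *wexX* is OFF.
0 of the 4 genes are transcribed.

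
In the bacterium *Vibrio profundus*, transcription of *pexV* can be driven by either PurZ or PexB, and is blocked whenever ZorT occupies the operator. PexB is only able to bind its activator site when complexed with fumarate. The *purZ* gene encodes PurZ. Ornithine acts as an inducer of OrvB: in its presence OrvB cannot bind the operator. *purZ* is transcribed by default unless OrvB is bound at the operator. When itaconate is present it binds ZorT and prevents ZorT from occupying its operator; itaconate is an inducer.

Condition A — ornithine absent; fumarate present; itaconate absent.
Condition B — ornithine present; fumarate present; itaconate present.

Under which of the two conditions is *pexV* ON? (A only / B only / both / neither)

B only

Condition A:
Ornithine is absent, so OrvB is active.
With repressor OrvB bound, *purZ* is not transcribed.
So PurZ is not produced.
Fumarate is present, so PexB is active.
Itaconate is absent, so ZorT is active.
With repressor ZorT bound, *pexV* is not transcribed.
→ *pexV* is OFF in A.
Condition B:
Ornithine is present, so OrvB is inactive.
With no repressor bound, *purZ* is transcribed.
So PurZ is produced and active.
Fumarate is present, so PexB is active.
Itaconate is present, so ZorT is inactive.
Activator PurZ is present, so *pexV* is transcribed.
→ *pexV* is ON in B.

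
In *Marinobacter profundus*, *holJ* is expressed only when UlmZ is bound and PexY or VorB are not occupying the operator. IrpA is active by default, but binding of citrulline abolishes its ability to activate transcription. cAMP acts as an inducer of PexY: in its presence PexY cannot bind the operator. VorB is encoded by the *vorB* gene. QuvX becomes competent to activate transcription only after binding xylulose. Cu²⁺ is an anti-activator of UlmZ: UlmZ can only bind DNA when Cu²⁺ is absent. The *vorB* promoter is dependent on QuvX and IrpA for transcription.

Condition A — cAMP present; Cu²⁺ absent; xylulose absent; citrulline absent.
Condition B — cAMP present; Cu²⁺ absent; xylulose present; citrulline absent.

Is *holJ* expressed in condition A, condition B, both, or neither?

Condition A:
cAMP is present, so PexY is inactive.
Cu²⁺ is absent, so UlmZ is active.
Xylulose is absent, so QuvX is inactive.
Citrulline is absent, so IrpA is active.
Required activator QuvX is absent, so *vorB* is not transcribed.
So VorB is not produced.
No repressor is bound and UlmZ is active, so *holJ* is transcribed.
→ *holJ* is ON in A.
Condition B:
cAMP is present, so PexY is inactive.
Cu²⁺ is absent, so UlmZ is active.
Xylulose is present, so QuvX is active.
Citrulline is absent, so IrpA is active.
No repressor is bound and QuvX and IrpA are active, so *vorB* is transcribed.
So VorB is produced and active.
With repressor VorB bound, *holJ* is not transcribed.
→ *holJ* is OFF in B.

A only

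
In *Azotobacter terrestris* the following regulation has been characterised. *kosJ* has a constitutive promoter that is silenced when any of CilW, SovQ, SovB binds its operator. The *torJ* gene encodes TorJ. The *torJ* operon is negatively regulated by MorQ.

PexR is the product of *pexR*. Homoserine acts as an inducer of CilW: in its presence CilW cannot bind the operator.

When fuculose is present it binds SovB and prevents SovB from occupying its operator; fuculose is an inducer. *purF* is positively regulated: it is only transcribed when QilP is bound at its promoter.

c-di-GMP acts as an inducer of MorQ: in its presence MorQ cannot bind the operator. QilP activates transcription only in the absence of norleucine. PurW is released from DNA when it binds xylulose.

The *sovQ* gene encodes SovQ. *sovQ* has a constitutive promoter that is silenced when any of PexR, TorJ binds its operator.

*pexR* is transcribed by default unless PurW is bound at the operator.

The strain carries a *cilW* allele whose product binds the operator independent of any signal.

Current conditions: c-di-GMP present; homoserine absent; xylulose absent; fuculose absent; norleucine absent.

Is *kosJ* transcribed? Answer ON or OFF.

CilW is constitutively active in this strain.
Xylulose is absent, so PurW is active.
With repressor PurW bound, *pexR* is not transcribed.
So PexR is not produced.
c-di-GMP is present, so MorQ is inactive.
With no repressor bound, *torJ* is transcribed.
So TorJ is produced and active.
With repressor TorJ bound, *sovQ* is not transcribed.
So SovQ is not produced.
Fuculose is absent, so SovB is active.
With repressor CilW bound, *kosJ* is not transcribed.

OFF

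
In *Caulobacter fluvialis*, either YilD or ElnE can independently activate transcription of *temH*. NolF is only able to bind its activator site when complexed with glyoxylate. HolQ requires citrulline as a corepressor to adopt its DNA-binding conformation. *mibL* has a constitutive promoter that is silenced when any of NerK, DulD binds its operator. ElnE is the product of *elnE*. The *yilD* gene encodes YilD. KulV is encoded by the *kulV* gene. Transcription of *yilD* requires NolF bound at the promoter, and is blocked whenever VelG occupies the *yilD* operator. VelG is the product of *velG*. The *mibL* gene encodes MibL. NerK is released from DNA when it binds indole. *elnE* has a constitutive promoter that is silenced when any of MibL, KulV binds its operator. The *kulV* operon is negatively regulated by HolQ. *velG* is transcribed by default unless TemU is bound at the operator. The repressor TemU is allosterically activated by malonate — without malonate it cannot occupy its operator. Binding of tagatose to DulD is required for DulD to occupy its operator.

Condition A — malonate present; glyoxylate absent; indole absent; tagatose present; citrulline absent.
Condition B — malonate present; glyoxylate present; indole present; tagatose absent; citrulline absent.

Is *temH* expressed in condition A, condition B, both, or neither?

B only

Condition A:
Malonate is present, so TemU is active.
With repressor TemU bound, *velG* is not transcribed.
So VelG is not produced.
Glyoxylate is absent, so NolF is inactive.
Required activator NolF is absent, so *yilD* is not transcribed.
So YilD is not produced.
Indole is absent, so NerK is active.
Tagatose is present, so DulD is active.
With repressor NerK bound, *mibL* is not transcribed.
So MibL is not produced.
Citrulline is absent, so HolQ is inactive.
With no repressor bound, *kulV* is transcribed.
So KulV is produced and active.
With repressor KulV bound, *elnE* is not transcribed.
So ElnE is not produced.
No activator is available at the *temH* promoter, so *temH* is not transcribed.
→ *temH* is OFF in A.
Condition B:
Malonate is present, so TemU is active.
With repressor TemU bound, *velG* is not transcribed.
So VelG is not produced.
Glyoxylate is present, so NolF is active.
No repressor is bound and NolF is active, so *yilD* is transcribed.
So YilD is produced and active.
Indole is present, so NerK is inactive.
Tagatose is absent, so DulD is inactive.
With no repressor bound, *mibL* is transcribed.
So MibL is produced and active.
Citrulline is absent, so HolQ is inactive.
With no repressor bound, *kulV* is transcribed.
So KulV is produced and active.
With repressor MibL bound, *elnE* is not transcribed.
So ElnE is not produced.
Activator YilD is present, so *temH* is transcribed.
→ *temH* is ON in B.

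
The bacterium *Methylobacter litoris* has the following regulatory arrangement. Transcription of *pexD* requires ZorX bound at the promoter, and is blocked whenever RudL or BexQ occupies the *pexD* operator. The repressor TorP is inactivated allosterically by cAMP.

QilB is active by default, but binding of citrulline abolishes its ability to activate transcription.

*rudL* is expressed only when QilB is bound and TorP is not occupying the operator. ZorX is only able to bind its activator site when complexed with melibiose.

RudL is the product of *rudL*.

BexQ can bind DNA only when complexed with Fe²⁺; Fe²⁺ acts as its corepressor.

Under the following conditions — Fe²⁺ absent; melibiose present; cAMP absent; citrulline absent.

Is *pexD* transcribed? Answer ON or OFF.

cAMP is absent, so TorP is active.
Citrulline is absent, so QilB is active.
With repressor TorP bound, *rudL* is not transcribed.
So RudL is not produced.
Fe²⁺ is absent, so BexQ is inactive.
Melibiose is present, so ZorX is active.
No repressor is bound and ZorX is active, so *pexD* is transcribed.

ON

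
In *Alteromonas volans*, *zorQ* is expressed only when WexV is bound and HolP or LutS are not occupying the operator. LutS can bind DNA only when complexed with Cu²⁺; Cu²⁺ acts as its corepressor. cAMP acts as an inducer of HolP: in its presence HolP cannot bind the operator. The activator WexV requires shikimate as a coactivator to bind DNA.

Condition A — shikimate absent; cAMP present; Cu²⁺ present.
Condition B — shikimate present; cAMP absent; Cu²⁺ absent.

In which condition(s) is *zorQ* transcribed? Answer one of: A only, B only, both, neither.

neither

Condition A:
Shikimate is absent, so WexV is inactive.
cAMP is present, so HolP is inactive.
Cu²⁺ is present, so LutS is active.
With repressor LutS bound, *zorQ* is not transcribed.
→ *zorQ* is OFF in A.
Condition B:
Shikimate is present, so WexV is active.
cAMP is absent, so HolP is active.
Cu²⁺ is absent, so LutS is inactive.
With repressor HolP bound, *zorQ* is not transcribed.
→ *zorQ* is OFF in B.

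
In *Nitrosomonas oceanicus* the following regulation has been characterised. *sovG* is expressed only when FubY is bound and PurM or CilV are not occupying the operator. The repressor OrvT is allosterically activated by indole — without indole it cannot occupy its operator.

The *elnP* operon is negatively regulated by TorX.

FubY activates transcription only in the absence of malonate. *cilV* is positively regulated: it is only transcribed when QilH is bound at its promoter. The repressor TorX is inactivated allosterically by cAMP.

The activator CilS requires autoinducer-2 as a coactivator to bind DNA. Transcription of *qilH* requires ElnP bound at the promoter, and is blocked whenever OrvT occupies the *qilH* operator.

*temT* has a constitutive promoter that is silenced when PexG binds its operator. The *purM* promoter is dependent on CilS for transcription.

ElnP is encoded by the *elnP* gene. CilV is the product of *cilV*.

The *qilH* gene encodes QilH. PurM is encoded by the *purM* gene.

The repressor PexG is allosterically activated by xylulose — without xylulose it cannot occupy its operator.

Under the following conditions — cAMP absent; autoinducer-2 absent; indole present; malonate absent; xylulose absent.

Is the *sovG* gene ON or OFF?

ON

Autoinducer-2 is absent, so CilS is inactive.
Required activator CilS is absent, so *purM* is not transcribed.
So PurM is not produced.
Indole is present, so OrvT is active.
cAMP is absent, so TorX is active.
With repressor TorX bound, *elnP* is not transcribed.
So ElnP is not produced.
With repressor OrvT bound, *qilH* is not transcribed.
So QilH is not produced.
Required activator QilH is absent, so *cilV* is not transcribed.
So CilV is not produced.
Malonate is absent, so FubY is active.
No repressor is bound and FubY is active, so *sovG* is transcribed.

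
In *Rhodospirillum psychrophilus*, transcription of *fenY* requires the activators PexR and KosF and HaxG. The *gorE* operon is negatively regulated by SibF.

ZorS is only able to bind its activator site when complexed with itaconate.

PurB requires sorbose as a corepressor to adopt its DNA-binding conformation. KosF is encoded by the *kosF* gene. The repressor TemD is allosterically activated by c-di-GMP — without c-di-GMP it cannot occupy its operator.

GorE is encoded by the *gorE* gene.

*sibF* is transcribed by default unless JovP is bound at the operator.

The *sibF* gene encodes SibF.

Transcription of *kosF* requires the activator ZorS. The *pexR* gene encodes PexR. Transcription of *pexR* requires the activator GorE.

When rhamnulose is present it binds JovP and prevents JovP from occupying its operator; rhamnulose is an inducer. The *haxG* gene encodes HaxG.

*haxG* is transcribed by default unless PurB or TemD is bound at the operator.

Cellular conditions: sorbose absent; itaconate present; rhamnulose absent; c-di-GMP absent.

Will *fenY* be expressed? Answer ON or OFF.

ON

Rhamnulose is absent, so JovP is active.
With repressor JovP bound, *sibF* is not transcribed.
So SibF is not produced.
With no repressor bound, *gorE* is transcribed.
So GorE is produced and active.
No repressor is bound and GorE is active, so *pexR* is transcribed.
So PexR is produced and active.
Itaconate is present, so ZorS is active.
No repressor is bound and ZorS is active, so *kosF* is transcribed.
So KosF is produced and active.
Sorbose is absent, so PurB is inactive.
c-di-GMP is absent, so TemD is inactive.
With no repressor bound, *haxG* is transcribed.
So HaxG is produced and active.
No repressor is bound and PexR and KosF and HaxG are active, so *fenY* is transcribed.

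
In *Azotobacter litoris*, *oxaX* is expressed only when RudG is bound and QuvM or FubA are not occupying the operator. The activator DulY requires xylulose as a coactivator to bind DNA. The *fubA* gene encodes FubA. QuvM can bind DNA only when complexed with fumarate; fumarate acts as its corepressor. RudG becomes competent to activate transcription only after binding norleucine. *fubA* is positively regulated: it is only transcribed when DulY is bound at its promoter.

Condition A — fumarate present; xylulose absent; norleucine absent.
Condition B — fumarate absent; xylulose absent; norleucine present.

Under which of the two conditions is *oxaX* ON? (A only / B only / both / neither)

B only

Condition A:
Fumarate is present, so QuvM is active.
Xylulose is absent, so DulY is inactive.
Required activator DulY is absent, so *fubA* is not transcribed.
So FubA is not produced.
Norleucine is absent, so RudG is inactive.
With repressor QuvM bound, *oxaX* is not transcribed.
→ *oxaX* is OFF in A.
Condition B:
Fumarate is absent, so QuvM is inactive.
Xylulose is absent, so DulY is inactive.
Required activator DulY is absent, so *fubA* is not transcribed.
So FubA is not produced.
Norleucine is present, so RudG is active.
No repressor is bound and RudG is active, so *oxaX* is transcribed.
→ *oxaX* is ON in B.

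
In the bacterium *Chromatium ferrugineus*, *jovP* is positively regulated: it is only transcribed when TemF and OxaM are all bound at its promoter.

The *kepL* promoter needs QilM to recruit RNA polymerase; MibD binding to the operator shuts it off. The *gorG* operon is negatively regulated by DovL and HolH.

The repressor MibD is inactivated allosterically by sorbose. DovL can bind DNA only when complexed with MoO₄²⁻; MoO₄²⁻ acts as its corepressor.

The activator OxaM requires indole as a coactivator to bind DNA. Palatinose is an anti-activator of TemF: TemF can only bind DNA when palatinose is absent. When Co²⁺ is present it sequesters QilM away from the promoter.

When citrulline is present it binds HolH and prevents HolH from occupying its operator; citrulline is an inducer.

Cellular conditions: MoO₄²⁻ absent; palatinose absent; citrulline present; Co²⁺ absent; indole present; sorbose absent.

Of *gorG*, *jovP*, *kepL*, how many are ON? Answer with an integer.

MoO₄²⁻ is absent, so DovL is inactive.
Citrulline is present, so HolH is inactive.
With no repressor bound, *gorG* is transcribed.
→ *gorG* is ON.
Palatinose is absent, so TemF is active.
Indole is present, so OxaM is active.
No repressor is bound and TemF and OxaM are active, so *jovP* is transcribed.
→ *jovP* is ON.
Co²⁺ is absent, so QilM is active.
Sorbose is absent, so MibD is active.
With repressor MibD bound, *kepL* is not transcribed.
→ *kepL* is OFF.
2 of the 3 genes are transcribed.

2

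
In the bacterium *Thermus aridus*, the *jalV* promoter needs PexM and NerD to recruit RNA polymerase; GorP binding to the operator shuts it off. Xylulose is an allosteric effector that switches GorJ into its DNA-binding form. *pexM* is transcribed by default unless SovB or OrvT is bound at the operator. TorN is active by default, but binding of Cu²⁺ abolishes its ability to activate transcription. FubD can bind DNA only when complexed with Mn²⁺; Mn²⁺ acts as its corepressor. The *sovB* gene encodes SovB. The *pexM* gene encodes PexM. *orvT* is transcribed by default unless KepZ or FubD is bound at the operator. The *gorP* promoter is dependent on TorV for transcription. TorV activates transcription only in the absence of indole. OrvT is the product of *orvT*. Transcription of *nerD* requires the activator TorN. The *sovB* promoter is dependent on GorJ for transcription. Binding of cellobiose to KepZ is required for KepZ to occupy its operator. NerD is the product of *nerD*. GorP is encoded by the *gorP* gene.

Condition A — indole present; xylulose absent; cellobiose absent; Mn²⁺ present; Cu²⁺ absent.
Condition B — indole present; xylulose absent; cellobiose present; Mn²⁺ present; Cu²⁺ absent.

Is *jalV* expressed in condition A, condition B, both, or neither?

both

Condition A:
Indole is present, so TorV is inactive.
Required activator TorV is absent, so *gorP* is not transcribed.
So GorP is not produced.
Xylulose is absent, so GorJ is inactive.
Required activator GorJ is absent, so *sovB* is not transcribed.
So SovB is not produced.
Cellobiose is absent, so KepZ is inactive.
Mn²⁺ is present, so FubD is active.
With repressor FubD bound, *orvT* is not transcribed.
So OrvT is not produced.
With no repressor bound, *pexM* is transcribed.
So PexM is produced and active.
Cu²⁺ is absent, so TorN is active.
No repressor is bound and TorN is active, so *nerD* is transcribed.
So NerD is produced and active.
No repressor is bound and PexM and NerD are active, so *jalV* is transcribed.
→ *jalV* is ON in A.
Condition B:
Indole is present, so TorV is inactive.
Required activator TorV is absent, so *gorP* is not transcribed.
So GorP is not produced.
Xylulose is absent, so GorJ is inactive.
Required activator GorJ is absent, so *sovB* is not transcribed.
So SovB is not produced.
Cellobiose is present, so KepZ is active.
Mn²⁺ is present, so FubD is active.
With repressor KepZ bound, *orvT* is not transcribed.
So OrvT is not produced.
With no repressor bound, *pexM* is transcribed.
So PexM is produced and active.
Cu²⁺ is absent, so TorN is active.
No repressor is bound and TorN is active, so *nerD* is transcribed.
So NerD is produced and active.
No repressor is bound and PexM and NerD are active, so *jalV* is transcribed.
→ *jalV* is ON in B.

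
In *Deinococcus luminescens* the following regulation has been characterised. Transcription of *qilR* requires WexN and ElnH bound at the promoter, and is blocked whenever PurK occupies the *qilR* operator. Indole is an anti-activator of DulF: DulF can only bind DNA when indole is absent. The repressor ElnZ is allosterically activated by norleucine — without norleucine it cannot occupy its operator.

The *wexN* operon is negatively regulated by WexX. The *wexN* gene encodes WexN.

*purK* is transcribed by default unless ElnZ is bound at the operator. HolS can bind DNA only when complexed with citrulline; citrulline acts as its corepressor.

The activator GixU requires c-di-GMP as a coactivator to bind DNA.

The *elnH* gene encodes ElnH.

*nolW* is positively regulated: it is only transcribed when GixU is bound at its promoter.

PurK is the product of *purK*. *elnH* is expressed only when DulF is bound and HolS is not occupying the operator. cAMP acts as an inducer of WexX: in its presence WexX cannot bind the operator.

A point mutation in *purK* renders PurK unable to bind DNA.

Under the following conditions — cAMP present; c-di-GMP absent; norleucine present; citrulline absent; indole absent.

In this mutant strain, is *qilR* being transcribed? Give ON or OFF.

ON

PurK is non-functional in this strain, so it has no effect.
cAMP is present, so WexX is inactive.
With no repressor bound, *wexN* is transcribed.
So WexN is produced and active.
Citrulline is absent, so HolS is inactive.
Indole is absent, so DulF is active.
No repressor is bound and DulF is active, so *elnH* is transcribed.
So ElnH is produced and active.
No repressor is bound and WexN and ElnH are active, so *qilR* is transcribed.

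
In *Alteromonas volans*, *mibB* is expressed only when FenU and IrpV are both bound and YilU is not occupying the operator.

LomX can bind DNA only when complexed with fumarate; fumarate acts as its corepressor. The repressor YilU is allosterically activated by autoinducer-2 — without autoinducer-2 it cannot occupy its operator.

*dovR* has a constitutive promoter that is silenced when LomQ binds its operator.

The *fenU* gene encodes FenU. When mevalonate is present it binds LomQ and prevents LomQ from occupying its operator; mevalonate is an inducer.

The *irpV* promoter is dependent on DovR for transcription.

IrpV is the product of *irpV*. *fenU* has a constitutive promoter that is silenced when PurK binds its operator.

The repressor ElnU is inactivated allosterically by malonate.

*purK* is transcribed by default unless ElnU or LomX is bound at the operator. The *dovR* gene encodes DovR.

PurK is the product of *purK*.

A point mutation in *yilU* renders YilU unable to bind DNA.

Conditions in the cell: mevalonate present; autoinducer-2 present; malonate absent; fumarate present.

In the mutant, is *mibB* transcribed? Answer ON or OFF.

ON

YilU is non-functional in this strain, so it has no effect.
Malonate is absent, so ElnU is active.
Fumarate is present, so LomX is active.
With repressor ElnU bound, *purK* is not transcribed.
So PurK is not produced.
With no repressor bound, *fenU* is transcribed.
So FenU is produced and active.
Mevalonate is present, so LomQ is inactive.
With no repressor bound, *dovR* is transcribed.
So DovR is produced and active.
No repressor is bound and DovR is active, so *irpV* is transcribed.
So IrpV is produced and active.
No repressor is bound and FenU and IrpV are active, so *mibB* is transcribed.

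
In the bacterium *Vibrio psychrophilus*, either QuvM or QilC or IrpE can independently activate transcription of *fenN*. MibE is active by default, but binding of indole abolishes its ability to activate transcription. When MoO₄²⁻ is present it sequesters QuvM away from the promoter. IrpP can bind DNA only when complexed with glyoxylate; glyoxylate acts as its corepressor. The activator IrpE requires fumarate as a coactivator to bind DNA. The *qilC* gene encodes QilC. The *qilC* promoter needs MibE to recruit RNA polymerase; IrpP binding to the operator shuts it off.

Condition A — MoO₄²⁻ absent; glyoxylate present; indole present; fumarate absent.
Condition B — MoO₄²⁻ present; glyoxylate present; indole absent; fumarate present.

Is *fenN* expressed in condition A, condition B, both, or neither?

both

Condition A:
MoO₄²⁻ is absent, so QuvM is active.
Glyoxylate is present, so IrpP is active.
Indole is present, so MibE is inactive.
With repressor IrpP bound, *qilC* is not transcribed.
So QilC is not produced.
Fumarate is absent, so IrpE is inactive.
Activator QuvM is present, so *fenN* is transcribed.
→ *fenN* is ON in A.
Condition B:
MoO₄²⁻ is present, so QuvM is inactive.
Glyoxylate is present, so IrpP is active.
Indole is absent, so MibE is active.
With repressor IrpP bound, *qilC* is not transcribed.
So QilC is not produced.
Fumarate is present, so IrpE is active.
Activator IrpE is present, so *fenN* is transcribed.
→ *fenN* is ON in B.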